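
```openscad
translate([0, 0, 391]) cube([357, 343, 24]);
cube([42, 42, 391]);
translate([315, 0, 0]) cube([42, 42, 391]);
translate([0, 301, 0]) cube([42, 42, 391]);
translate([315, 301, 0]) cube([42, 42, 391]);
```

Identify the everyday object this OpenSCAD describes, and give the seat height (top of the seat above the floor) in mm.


A stool. The seat height is 415 mm.

A 357×343×24 slab at z = 391 on four corner posts — a stool. The seat top is 391 + 24 = 415 mm.


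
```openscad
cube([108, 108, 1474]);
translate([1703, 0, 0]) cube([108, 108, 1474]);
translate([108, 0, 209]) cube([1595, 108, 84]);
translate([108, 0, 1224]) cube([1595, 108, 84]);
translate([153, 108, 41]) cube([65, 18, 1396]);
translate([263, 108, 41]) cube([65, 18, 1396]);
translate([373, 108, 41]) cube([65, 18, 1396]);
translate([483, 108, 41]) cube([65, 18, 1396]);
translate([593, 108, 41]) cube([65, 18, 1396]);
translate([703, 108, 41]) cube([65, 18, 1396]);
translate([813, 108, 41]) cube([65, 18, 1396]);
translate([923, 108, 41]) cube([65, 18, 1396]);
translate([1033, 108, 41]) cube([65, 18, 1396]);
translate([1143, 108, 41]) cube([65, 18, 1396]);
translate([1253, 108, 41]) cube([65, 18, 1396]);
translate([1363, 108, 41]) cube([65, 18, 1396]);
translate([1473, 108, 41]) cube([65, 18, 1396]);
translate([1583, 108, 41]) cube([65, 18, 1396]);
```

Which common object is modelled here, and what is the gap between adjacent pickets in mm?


A fence section. The picket gap is 45 mm.

Two posts, two rails, 14 pickets — a fence section. Span 1595 mm holds 14 pickets of 65 mm with 15 equal gaps: ⌊(1595 − 14·65) / 15⌋ = 45 mm.


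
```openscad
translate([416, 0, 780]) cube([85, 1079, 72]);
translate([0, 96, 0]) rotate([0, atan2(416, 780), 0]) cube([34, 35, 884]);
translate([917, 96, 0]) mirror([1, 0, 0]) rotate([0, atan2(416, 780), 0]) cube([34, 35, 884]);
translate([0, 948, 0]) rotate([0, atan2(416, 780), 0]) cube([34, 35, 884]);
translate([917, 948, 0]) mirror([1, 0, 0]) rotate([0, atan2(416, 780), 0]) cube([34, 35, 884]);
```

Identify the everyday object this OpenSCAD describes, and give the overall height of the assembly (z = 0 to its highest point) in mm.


A sawhorse. The overall height is 852 mm.

A beam across two mirrored pairs of raked legs — a sawhorse. The beam's underside is at z = 780 (matching the legs' vertical rise in atan2(416, 780)) and the beam is 72 mm tall, so its top is at 780 + 72 = 852 mm. The raked legs top out at the beam's underside, so that is the highest point.


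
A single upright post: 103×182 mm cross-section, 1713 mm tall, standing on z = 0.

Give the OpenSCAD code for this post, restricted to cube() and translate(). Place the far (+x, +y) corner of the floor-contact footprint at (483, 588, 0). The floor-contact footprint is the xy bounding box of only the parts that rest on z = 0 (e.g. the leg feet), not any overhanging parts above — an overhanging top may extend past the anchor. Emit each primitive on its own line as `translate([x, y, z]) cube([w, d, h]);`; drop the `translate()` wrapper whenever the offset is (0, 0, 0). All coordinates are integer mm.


translate([380, 406, 0]) cube([103, 182, 1713]);


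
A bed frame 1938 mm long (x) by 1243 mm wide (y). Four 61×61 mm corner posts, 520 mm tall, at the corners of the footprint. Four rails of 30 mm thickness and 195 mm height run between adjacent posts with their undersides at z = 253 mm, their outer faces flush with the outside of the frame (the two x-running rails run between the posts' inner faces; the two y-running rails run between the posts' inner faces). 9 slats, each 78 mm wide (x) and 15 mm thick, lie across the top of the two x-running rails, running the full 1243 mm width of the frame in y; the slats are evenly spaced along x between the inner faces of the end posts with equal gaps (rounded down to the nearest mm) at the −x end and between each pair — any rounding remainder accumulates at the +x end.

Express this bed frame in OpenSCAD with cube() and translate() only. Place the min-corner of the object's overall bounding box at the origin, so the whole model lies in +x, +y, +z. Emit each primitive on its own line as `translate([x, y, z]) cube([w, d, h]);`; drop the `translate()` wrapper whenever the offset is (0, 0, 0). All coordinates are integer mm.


cube([61, 61, 520]);
translate([0, 1182, 0]) cube([61, 61, 520]);
translate([1877, 0, 0]) cube([61, 61, 520]);
translate([1877, 1182, 0]) cube([61, 61, 520]);
translate([61, 0, 253]) cube([1816, 30, 195]);
translate([61, 1213, 253]) cube([1816, 30, 195]);
translate([0, 61, 253]) cube([30, 1121, 195]);
translate([1908, 61, 253]) cube([30, 1121, 195]);
translate([172, 0, 448]) cube([78, 1243, 15]);
translate([361, 0, 448]) cube([78, 1243, 15]);
translate([550, 0, 448]) cube([78, 1243, 15]);
translate([739, 0, 448]) cube([78, 1243, 15]);
translate([928, 0, 448]) cube([78, 1243, 15]);
translate([1117, 0, 448]) cube([78, 1243, 15]);
translate([1306, 0, 448]) cube([78, 1243, 15]);
translate([1495, 0, 448]) cube([78, 1243, 15]);
translate([1684, 0, 448]) cube([78, 1243, 15]);


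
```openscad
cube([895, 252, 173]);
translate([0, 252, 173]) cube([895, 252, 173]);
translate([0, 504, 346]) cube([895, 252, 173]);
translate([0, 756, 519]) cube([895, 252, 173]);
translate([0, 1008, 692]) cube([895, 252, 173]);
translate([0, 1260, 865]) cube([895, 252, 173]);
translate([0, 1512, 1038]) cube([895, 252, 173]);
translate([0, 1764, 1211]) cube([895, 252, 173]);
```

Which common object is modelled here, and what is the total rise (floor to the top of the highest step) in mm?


A staircase. The total rise is 1384 mm.

8 identical blocks, each offset up and back from the previous — a staircase. Each step is 173 mm tall and there are 8 of them, so the total rise is 8 × 173 = 1384 mm.


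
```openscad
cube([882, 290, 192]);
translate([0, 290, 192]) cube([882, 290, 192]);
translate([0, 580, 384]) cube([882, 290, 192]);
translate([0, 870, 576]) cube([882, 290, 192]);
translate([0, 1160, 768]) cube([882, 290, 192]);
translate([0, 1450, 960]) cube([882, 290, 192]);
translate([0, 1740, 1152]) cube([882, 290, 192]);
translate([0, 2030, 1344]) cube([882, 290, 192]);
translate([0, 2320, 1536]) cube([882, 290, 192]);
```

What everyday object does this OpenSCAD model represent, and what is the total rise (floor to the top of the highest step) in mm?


A staircase. The total rise is 1728 mm.

9 identical blocks, each offset up and back from the previous — a staircase. Each step is 192 mm tall and there are 9 of them, so the total rise is 9 × 192 = 1728 mm.


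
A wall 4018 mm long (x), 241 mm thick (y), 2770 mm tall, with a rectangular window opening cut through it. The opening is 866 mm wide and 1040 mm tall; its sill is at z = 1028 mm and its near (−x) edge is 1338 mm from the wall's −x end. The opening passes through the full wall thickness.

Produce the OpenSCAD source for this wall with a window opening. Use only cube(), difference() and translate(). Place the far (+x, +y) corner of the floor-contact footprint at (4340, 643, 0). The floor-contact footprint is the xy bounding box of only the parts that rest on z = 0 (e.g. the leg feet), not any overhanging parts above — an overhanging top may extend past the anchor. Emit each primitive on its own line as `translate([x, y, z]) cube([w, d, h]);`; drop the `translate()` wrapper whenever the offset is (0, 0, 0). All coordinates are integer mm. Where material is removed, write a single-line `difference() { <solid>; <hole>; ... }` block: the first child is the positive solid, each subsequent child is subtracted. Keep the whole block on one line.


difference() { translate([322, 402, 0]) cube([4018, 241, 2770]); translate([1660, 402, 1028]) cube([866, 241, 1040]); }


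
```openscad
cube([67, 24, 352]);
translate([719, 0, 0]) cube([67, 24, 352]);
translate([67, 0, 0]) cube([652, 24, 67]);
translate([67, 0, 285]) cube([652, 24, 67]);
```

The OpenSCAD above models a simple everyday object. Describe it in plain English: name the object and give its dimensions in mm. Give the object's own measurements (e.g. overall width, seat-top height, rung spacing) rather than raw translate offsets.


A rectangular picture frame lying in the x–z plane (depth along y). The opening is 652 mm wide (x) by 218 mm tall (z), surrounded by a border 67 mm wide on all four sides. The frame is 24 mm deep and is made of two full-height vertical stiles with two horizontal rails fitted between them.


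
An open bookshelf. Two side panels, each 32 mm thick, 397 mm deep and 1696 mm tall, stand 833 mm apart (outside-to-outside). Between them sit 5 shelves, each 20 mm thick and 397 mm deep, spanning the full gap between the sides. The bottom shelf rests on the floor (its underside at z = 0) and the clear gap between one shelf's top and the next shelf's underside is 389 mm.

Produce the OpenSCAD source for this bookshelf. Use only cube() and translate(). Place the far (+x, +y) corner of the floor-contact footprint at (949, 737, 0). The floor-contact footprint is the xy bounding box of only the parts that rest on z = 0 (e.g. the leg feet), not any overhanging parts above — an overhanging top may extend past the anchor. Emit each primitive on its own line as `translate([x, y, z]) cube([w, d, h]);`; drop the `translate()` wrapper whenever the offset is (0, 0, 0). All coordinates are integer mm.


translate([116, 340, 0]) cube([32, 397, 1696]);
translate([917, 340, 0]) cube([32, 397, 1696]);
translate([148, 340, 0]) cube([769, 397, 20]);
translate([148, 340, 409]) cube([769, 397, 20]);
translate([148, 340, 818]) cube([769, 397, 20]);
translate([148, 340, 1227]) cube([769, 397, 20]);
translate([148, 340, 1636]) cube([769, 397, 20]);


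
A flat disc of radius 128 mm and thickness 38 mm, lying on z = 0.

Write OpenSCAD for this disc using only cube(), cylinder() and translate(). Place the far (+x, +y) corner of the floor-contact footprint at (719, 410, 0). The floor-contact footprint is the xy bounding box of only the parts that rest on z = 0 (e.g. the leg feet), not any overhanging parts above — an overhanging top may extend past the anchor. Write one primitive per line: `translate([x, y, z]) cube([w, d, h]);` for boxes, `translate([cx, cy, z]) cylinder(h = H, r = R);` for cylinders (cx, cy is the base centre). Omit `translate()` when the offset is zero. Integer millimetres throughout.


translate([591, 282, 0]) cylinder(h = 38, r = 128);


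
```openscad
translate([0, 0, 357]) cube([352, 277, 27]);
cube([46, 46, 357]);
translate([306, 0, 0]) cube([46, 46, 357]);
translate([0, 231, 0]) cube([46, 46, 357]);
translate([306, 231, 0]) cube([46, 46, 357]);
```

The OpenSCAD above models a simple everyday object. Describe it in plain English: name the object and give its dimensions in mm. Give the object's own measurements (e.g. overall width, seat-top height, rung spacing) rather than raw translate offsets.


A four-legged stool. The seat is a 352×277×27 mm slab whose top surface is at z = 384 mm; four square legs, each 46×46 mm in cross-section, run from the floor (z = 0) to the underside of the seat, each flush with a corner of the seat.


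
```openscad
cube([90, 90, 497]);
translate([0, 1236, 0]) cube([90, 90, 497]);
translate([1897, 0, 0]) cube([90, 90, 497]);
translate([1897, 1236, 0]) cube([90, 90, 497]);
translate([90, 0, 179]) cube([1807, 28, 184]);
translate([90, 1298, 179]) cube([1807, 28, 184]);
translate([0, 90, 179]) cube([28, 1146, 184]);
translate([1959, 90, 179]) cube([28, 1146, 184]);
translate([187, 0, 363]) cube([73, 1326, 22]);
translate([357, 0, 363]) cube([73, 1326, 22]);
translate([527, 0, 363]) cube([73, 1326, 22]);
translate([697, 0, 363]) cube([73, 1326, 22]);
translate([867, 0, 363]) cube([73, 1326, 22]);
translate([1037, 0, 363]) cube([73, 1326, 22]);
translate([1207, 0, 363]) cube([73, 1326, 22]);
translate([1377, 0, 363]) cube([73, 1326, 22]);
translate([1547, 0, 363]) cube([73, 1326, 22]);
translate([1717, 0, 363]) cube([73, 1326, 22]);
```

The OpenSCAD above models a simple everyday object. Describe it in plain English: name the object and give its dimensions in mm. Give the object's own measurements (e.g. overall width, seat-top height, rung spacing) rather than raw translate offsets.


A bed frame 1987 mm long (x) by 1326 mm wide (y). Four 90×90 mm corner posts, 497 mm tall, at the corners of the footprint. Four rails of 28 mm thickness and 184 mm height run between adjacent posts with their undersides at z = 179 mm, their outer faces flush with the outside of the frame (the two x-running rails run between the posts' inner faces; the two y-running rails run between the posts' inner faces). 10 slats, each 73 mm wide (x) and 22 mm thick, lie across the top of the two x-running rails, running the full 1326 mm width of the frame in y; along x they sit between the end posts with a 97 mm gap after the −x posts and between neighbouring slats, leaving 107 mm before the +x posts.


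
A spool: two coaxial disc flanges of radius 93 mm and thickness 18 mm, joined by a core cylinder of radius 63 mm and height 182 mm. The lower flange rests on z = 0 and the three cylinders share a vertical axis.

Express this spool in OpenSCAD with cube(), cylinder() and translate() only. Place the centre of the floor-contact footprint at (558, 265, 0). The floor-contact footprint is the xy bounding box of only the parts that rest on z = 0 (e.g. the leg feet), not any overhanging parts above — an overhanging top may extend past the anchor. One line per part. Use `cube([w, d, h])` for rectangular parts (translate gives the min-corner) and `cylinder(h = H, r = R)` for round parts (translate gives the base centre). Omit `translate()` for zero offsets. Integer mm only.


translate([558, 265, 0]) cylinder(h = 18, r = 93);
translate([558, 265, 18]) cylinder(h = 182, r = 63);
translate([558, 265, 200]) cylinder(h = 18, r = 93);


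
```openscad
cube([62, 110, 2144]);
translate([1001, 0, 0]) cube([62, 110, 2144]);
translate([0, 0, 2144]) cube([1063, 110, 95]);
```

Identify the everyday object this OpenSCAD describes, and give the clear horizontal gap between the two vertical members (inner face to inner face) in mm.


A door frame. The clear opening width is 939 mm.

Two 2144 mm tall posts with a header on top — a door frame. The left jamb is 62 mm wide at x = 0; the right jamb starts at x = 1001. The clear opening is 1001 − 62 = 939 mm.


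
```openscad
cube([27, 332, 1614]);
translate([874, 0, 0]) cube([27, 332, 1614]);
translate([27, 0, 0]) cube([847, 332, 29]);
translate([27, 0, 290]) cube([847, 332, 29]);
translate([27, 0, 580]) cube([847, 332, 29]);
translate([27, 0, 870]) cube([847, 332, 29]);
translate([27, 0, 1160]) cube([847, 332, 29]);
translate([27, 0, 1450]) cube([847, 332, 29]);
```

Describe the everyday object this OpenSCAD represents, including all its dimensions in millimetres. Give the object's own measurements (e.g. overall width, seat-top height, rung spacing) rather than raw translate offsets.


An open bookshelf. Two side panels, each 27 mm thick, 332 mm deep and 1614 mm tall, stand 901 mm apart (outside-to-outside). Between them sit 6 shelves, each 29 mm thick and 332 mm deep, spanning the full gap between the sides. The bottom shelf rests on the floor (its underside at z = 0) and the clear gap between one shelf's top and the next shelf's underside is 261 mm.


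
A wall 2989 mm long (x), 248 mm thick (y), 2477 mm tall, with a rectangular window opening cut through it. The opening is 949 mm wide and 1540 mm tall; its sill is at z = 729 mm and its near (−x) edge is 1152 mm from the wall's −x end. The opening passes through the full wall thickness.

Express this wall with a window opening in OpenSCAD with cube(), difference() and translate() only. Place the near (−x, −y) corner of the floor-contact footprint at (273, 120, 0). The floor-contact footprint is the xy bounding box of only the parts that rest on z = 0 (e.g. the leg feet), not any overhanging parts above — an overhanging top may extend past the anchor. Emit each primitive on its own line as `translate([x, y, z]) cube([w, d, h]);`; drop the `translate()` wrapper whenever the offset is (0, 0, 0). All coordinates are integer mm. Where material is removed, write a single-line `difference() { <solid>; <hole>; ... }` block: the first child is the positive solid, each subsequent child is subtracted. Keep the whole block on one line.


difference() { translate([273, 120, 0]) cube([2989, 248, 2477]); translate([1425, 120, 729]) cube([949, 248, 1540]); }


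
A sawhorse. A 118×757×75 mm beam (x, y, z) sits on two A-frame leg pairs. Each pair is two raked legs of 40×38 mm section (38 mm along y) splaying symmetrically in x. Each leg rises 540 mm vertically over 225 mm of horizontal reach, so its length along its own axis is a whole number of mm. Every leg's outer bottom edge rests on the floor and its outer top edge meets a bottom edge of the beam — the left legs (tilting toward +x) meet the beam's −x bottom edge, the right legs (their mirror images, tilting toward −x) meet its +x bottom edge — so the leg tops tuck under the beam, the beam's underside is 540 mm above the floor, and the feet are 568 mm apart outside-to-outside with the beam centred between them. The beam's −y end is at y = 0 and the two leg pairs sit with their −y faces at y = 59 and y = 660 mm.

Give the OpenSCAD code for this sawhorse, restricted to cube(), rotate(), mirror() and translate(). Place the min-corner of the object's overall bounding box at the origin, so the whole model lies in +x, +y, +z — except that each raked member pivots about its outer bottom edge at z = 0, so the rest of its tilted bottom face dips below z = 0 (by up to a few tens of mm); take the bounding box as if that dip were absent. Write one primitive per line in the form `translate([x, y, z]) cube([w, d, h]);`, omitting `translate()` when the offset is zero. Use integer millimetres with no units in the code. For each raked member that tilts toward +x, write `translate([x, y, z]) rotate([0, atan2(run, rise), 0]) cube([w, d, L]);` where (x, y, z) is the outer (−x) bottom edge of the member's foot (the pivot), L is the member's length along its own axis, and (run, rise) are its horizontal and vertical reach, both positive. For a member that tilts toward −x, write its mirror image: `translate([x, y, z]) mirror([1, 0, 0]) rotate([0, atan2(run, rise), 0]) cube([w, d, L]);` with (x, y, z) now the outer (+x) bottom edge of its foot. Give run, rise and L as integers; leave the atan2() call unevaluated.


// leg length = √(225² + 540²) = 585
// right-leg outer foot x = 2·225 + 118 = 568
// beam min-corner = (225, 0, 540)
translate([225, 0, 540]) cube([118, 757, 75]);
translate([0, 59, 0]) rotate([0, atan2(225, 540), 0]) cube([40, 38, 585]);
translate([568, 59, 0]) mirror([1, 0, 0]) rotate([0, atan2(225, 540), 0]) cube([40, 38, 585]);
translate([0, 660, 0]) rotate([0, atan2(225, 540), 0]) cube([40, 38, 585]);
translate([568, 660, 0]) mirror([1, 0, 0]) rotate([0, atan2(225, 540), 0]) cube([40, 38, 585]);


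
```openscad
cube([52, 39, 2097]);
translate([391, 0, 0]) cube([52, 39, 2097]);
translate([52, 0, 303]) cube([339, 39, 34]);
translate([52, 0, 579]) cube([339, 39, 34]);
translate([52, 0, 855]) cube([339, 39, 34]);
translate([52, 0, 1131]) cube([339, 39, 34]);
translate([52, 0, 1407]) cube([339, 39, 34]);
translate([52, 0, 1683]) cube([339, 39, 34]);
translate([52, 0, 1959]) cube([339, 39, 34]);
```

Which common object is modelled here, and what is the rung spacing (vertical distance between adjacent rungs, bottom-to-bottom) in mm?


A ladder. The rung spacing is 276 mm.

Two tall 52×39 posts with 7 short bars between them — a ladder. Adjacent rungs sit at z = 303 and z = 579, so the spacing is 579 − 303 = 276 mm.


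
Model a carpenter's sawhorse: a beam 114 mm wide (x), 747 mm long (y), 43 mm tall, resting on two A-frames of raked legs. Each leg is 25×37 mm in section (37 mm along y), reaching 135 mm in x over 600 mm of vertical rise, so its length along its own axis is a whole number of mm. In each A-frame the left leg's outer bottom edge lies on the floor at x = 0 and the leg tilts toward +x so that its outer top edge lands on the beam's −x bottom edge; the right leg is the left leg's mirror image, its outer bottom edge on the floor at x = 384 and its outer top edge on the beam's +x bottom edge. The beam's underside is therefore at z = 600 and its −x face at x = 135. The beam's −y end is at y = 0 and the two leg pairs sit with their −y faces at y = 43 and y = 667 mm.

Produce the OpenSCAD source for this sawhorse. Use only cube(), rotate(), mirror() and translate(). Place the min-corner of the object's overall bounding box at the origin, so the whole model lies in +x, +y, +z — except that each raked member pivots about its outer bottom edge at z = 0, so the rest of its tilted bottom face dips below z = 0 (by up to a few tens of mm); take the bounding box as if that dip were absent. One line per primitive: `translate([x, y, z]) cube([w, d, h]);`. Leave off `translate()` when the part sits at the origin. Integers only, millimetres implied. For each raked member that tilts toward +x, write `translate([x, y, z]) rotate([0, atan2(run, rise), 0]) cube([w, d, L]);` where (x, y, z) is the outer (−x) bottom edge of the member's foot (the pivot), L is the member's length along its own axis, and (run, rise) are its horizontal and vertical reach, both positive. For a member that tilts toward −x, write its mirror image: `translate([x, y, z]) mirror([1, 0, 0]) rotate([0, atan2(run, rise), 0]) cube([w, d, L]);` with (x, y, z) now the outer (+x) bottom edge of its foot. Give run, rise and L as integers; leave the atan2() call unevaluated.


// leg length = √(135² + 600²) = 615
// right-leg outer foot x = 2·135 + 114 = 384
// beam min-corner = (135, 0, 600)
translate([135, 0, 600]) cube([114, 747, 43]);
translate([0, 43, 0]) rotate([0, atan2(135, 600), 0]) cube([25, 37, 615]);
translate([384, 43, 0]) mirror([1, 0, 0]) rotate([0, atan2(135, 600), 0]) cube([25, 37, 615]);
translate([0, 667, 0]) rotate([0, atan2(135, 600), 0]) cube([25, 37, 615]);
translate([384, 667, 0]) mirror([1, 0, 0]) rotate([0, atan2(135, 600), 0]) cube([25, 37, 615]);


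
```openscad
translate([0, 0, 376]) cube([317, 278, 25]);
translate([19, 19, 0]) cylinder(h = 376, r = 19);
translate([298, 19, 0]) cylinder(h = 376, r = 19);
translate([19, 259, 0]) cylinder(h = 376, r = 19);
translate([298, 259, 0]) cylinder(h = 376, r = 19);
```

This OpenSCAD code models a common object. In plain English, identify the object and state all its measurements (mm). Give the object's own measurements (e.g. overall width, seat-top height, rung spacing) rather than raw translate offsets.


A four-legged stool. The seat is a 317×278×25 mm slab whose top surface is at z = 401 mm; four round legs, each 38 mm in diameter, run from the floor (z = 0) to the underside of the seat, each leg's axis is inset half a diameter from the nearest pair of seat edges (so the leg's bounding box is flush with the corner).


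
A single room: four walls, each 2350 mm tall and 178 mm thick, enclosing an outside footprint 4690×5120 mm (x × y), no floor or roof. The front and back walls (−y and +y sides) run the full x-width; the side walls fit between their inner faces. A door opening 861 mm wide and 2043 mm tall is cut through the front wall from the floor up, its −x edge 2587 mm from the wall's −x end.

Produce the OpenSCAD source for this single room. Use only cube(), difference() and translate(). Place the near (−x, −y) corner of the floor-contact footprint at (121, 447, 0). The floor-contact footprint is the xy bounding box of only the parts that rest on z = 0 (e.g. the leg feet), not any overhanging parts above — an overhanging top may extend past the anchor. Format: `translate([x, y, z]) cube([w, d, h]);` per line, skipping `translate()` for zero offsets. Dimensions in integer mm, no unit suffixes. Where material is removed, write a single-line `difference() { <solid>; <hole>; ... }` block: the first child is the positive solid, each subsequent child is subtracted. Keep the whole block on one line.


difference() { translate([121, 447, 0]) cube([4690, 178, 2350]); translate([2708, 447, 0]) cube([861, 178, 2043]); }
translate([121, 5389, 0]) cube([4690, 178, 2350]);
translate([121, 625, 0]) cube([178, 4764, 2350]);
translate([4633, 625, 0]) cube([178, 4764, 2350]);


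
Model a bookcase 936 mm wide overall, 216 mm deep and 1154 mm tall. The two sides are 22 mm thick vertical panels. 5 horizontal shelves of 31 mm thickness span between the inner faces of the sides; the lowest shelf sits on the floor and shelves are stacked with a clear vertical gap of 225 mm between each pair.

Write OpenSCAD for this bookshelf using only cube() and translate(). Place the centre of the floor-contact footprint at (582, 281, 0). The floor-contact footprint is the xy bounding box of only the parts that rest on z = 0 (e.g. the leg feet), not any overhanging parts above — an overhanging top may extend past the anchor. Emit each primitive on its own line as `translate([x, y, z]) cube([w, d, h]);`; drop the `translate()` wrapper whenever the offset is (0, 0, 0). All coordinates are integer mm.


translate([114, 173, 0]) cube([22, 216, 1154]);
translate([1028, 173, 0]) cube([22, 216, 1154]);
translate([136, 173, 0]) cube([892, 216, 31]);
translate([136, 173, 256]) cube([892, 216, 31]);
translate([136, 173, 512]) cube([892, 216, 31]);
translate([136, 173, 768]) cube([892, 216, 31]);
translate([136, 173, 1024]) cube([892, 216, 31]);


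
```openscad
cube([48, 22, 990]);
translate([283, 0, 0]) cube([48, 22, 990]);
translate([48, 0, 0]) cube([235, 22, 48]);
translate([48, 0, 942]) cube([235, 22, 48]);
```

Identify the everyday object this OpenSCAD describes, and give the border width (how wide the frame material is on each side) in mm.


A picture frame. The border width is 48 mm.

Four thin pieces enclosing a rectangular opening — a picture frame. The two full-height stiles are 990 mm tall; the top rail sits at z = 942 and is 48 mm tall, so the border above the opening is 990 − 942 = 48 mm, matching the stile x-width.


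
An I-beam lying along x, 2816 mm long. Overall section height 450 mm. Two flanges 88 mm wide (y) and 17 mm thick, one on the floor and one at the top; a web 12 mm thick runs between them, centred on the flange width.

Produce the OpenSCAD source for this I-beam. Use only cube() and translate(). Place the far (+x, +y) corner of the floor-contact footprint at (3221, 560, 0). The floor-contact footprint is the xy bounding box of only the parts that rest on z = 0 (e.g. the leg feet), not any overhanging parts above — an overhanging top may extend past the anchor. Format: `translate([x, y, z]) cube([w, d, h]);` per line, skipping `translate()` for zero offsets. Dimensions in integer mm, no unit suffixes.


translate([405, 472, 0]) cube([2816, 88, 17]);
translate([405, 510, 17]) cube([2816, 12, 416]);
translate([405, 472, 433]) cube([2816, 88, 17]);


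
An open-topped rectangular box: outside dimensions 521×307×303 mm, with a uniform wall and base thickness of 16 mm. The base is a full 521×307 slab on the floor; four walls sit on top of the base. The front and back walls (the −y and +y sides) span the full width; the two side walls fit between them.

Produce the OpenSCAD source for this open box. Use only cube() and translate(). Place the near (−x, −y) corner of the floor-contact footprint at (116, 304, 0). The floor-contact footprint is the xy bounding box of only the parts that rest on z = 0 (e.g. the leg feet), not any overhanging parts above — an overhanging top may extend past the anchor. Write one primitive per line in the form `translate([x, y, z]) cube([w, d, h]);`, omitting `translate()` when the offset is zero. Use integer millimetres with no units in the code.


translate([116, 304, 0]) cube([521, 307, 16]);
translate([116, 304, 16]) cube([521, 16, 287]);
translate([116, 595, 16]) cube([521, 16, 287]);
translate([116, 320, 16]) cube([16, 275, 287]);
translate([621, 320, 16]) cube([16, 275, 287]);


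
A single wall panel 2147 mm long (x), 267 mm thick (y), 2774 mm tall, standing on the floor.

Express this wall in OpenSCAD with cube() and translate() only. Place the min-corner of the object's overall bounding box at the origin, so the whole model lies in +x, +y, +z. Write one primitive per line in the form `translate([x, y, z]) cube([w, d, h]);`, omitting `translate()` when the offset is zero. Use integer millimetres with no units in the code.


cube([2147, 267, 2774]);


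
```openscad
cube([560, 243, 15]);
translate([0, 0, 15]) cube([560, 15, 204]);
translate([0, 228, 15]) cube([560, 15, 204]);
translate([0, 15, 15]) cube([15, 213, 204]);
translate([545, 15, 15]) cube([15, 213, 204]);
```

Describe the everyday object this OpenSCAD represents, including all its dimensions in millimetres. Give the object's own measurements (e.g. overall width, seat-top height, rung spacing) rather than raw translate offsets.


An open-topped rectangular box: outside dimensions 560×243×219 mm, with a uniform wall and base thickness of 15 mm. The base is a full 560×243 slab on the floor; four walls sit on top of the base. The front and back walls (the −y and +y sides) span the full width; the two side walls fit between them.


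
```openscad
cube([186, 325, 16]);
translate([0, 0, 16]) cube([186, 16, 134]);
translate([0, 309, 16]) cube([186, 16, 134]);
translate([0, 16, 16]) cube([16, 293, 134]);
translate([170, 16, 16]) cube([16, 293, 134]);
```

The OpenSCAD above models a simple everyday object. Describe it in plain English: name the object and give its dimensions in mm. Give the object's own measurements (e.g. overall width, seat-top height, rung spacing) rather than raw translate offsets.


An open-topped rectangular box: outside dimensions 186×325×150 mm, with a uniform wall and base thickness of 16 mm. The base is a full 186×325 slab on the floor; four walls sit on top of the base. The front and back walls (the −y and +y sides) span the full width; the two side walls fit between them.


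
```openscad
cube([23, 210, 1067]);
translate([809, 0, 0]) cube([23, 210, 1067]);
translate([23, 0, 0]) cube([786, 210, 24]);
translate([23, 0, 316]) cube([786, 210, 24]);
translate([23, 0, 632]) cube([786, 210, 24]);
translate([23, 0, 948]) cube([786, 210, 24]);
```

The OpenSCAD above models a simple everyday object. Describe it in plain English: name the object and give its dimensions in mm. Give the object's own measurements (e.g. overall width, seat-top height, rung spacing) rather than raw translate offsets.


An open bookshelf. Two side panels, each 23 mm thick, 210 mm deep and 1067 mm tall, stand 832 mm apart (outside-to-outside). Between them sit 4 shelves, each 24 mm thick and 210 mm deep, spanning the full gap between the sides. The bottom shelf rests on the floor (its underside at z = 0) and the clear gap between one shelf's top and the next shelf's underside is 292 mm.


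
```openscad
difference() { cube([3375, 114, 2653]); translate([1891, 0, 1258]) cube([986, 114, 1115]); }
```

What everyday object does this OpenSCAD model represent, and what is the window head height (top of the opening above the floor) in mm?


A wall with a window opening. The window head height is 2373 mm.

A wall with a rectangular opening subtracted — a window. Sill at z = 1258, opening 1115 mm tall, so the head is at 1258 + 1115 = 2373 mm.


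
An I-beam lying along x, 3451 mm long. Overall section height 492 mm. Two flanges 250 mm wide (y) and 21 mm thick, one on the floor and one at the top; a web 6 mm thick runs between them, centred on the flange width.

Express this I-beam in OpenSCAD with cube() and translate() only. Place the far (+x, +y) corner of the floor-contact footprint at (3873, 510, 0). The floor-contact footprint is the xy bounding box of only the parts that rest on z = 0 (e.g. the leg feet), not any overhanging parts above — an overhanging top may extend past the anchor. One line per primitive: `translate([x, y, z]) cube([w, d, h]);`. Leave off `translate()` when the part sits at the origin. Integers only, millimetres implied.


translate([422, 260, 0]) cube([3451, 250, 21]);
translate([422, 382, 21]) cube([3451, 6, 450]);
translate([422, 260, 471]) cube([3451, 250, 21]);


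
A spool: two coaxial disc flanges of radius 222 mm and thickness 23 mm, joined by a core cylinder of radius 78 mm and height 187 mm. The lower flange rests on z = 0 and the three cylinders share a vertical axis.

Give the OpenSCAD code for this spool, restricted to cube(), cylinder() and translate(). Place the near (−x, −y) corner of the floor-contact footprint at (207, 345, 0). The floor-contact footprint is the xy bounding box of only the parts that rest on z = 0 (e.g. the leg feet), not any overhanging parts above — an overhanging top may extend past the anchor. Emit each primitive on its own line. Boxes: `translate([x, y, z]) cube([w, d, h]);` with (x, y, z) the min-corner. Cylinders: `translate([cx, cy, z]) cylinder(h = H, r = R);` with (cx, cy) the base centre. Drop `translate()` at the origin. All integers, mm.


translate([429, 567, 0]) cylinder(h = 23, r = 222);
translate([429, 567, 23]) cylinder(h = 187, r = 78);
translate([429, 567, 210]) cylinder(h = 23, r = 222);


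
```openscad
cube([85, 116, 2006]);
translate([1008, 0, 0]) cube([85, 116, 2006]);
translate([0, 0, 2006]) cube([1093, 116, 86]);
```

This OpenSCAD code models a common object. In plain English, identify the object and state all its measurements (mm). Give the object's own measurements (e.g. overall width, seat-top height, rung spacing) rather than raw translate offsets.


A door frame. The clear opening is 923 mm wide and 2006 mm high. Two 85 mm wide jambs, 116 mm deep, stand either side of the opening from the floor to the top of the opening. A 86 mm thick head sits across the top of both jambs, spanning the full outside width of the frame.


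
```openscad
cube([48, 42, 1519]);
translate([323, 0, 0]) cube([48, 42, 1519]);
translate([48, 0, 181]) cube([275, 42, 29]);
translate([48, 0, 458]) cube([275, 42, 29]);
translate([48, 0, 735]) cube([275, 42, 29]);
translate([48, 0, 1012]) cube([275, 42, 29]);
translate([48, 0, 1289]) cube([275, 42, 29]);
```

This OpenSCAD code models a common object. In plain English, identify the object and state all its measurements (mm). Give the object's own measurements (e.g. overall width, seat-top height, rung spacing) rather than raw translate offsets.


A straight ladder. Two 48×42 mm vertical rails, 1519 mm tall, stand 371 mm apart (outside-to-outside) with their front faces coplanar on the −y side. 5 rungs, each 42 mm deep and 29 mm tall, span between the inner faces of the rails, front faces flush with the rails. The lowest rung's underside is at z = 181 mm and rungs are spaced 277 mm apart (underside to underside).


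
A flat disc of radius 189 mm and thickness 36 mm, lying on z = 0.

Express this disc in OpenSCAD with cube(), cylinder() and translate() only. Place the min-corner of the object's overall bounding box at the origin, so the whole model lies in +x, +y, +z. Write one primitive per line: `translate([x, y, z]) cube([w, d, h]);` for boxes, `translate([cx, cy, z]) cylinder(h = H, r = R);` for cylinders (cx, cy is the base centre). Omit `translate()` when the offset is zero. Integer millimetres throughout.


translate([189, 189, 0]) cylinder(h = 36, r = 189);


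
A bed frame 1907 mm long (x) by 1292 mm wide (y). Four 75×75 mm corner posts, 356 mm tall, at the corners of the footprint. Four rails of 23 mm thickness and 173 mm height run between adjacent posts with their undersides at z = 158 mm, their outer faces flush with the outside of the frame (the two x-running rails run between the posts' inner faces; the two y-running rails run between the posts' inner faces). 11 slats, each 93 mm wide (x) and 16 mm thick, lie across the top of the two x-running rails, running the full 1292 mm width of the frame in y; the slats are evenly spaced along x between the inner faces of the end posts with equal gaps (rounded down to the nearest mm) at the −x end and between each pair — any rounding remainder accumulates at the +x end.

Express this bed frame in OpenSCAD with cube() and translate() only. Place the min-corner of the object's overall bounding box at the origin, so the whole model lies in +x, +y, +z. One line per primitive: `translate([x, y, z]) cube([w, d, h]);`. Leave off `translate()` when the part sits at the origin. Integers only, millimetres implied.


cube([75, 75, 356]);
translate([0, 1217, 0]) cube([75, 75, 356]);
translate([1832, 0, 0]) cube([75, 75, 356]);
translate([1832, 1217, 0]) cube([75, 75, 356]);
translate([75, 0, 158]) cube([1757, 23, 173]);
translate([75, 1269, 158]) cube([1757, 23, 173]);
translate([0, 75, 158]) cube([23, 1142, 173]);
translate([1884, 75, 158]) cube([23, 1142, 173]);
translate([136, 0, 331]) cube([93, 1292, 16]);
translate([290, 0, 331]) cube([93, 1292, 16]);
translate([444, 0, 331]) cube([93, 1292, 16]);
translate([598, 0, 331]) cube([93, 1292, 16]);
translate([752, 0, 331]) cube([93, 1292, 16]);
translate([906, 0, 331]) cube([93, 1292, 16]);
translate([1060, 0, 331]) cube([93, 1292, 16]);
translate([1214, 0, 331]) cube([93, 1292, 16]);
translate([1368, 0, 331]) cube([93, 1292, 16]);
translate([1522, 0, 331]) cube([93, 1292, 16]);
translate([1676, 0, 331]) cube([93, 1292, 16]);


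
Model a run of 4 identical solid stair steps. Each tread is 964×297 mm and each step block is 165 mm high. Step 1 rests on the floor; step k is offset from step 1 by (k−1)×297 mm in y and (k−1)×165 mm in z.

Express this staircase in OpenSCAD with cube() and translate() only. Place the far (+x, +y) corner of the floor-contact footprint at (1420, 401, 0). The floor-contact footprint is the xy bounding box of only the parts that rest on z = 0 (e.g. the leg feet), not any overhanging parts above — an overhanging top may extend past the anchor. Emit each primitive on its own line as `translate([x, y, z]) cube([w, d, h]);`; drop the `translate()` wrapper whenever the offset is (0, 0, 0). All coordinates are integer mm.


translate([456, 104, 0]) cube([964, 297, 165]);
translate([456, 401, 165]) cube([964, 297, 165]);
translate([456, 698, 330]) cube([964, 297, 165]);
translate([456, 995, 495]) cube([964, 297, 165]);


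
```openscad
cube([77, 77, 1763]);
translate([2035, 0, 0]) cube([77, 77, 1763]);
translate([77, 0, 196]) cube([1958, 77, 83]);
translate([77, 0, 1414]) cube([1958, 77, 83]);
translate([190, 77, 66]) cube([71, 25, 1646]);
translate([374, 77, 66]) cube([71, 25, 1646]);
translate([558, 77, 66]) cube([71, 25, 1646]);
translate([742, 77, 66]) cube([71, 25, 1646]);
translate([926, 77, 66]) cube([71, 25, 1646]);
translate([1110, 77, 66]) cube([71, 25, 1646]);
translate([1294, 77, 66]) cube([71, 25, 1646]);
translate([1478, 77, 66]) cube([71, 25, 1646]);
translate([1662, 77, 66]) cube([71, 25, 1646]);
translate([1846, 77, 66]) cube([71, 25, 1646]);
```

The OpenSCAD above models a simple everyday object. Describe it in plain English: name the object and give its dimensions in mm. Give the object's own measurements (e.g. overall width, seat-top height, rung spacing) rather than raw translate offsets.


A fence section. Two 77×77 mm posts, 1763 mm tall, stand on the floor with a clear span of 1958 mm between their inner faces. Two horizontal rails of 77×83 mm section span the gap between the posts with their undersides at z = 196 mm and z = 1414 mm, flush with the posts' −y face. 10 pickets, each 71 mm wide, 25 mm thick and 1646 mm tall, are fixed to the +y face of the rails with their bottoms at z = 66 mm, spaced across the span with a 113 mm gap after the −x post and between neighbouring pickets, with 118 mm left before the +x post.


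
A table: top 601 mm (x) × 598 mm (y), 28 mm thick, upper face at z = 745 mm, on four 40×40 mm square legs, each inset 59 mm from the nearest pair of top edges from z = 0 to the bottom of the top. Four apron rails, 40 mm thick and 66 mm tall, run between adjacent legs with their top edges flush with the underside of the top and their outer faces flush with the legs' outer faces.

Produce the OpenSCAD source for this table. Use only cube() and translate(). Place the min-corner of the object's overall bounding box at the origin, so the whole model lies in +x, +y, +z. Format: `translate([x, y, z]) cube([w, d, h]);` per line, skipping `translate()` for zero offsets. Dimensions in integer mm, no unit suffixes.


translate([0, 0, 717]) cube([601, 598, 28]);
translate([59, 59, 0]) cube([40, 40, 717]);
translate([502, 59, 0]) cube([40, 40, 717]);
translate([59, 499, 0]) cube([40, 40, 717]);
translate([502, 499, 0]) cube([40, 40, 717]);
translate([99, 59, 651]) cube([403, 40, 66]);
translate([99, 499, 651]) cube([403, 40, 66]);
translate([59, 99, 651]) cube([40, 400, 66]);
translate([502, 99, 651]) cube([40, 400, 66]);
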